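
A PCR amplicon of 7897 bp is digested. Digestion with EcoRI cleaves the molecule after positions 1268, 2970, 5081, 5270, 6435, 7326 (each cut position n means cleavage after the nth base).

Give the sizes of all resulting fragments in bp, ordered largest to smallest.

2111, 1702, 1268, 1165, 891, 571, 189 bp

Linear molecule, 6 cuts → 7 fragments:
  1268 − 0 = 1268 bp
  2970 − 1268 = 1702 bp
  5081 − 2970 = 2111 bp
  5270 − 5081 = 189 bp
  6435 − 5270 = 1165 bp
  7326 − 6435 = 891 bp
  7897 − 7326 = 571 bp
Sorted largest to smallest: 2111, 1702, 1268, 1165, 891, 571, 189 bp.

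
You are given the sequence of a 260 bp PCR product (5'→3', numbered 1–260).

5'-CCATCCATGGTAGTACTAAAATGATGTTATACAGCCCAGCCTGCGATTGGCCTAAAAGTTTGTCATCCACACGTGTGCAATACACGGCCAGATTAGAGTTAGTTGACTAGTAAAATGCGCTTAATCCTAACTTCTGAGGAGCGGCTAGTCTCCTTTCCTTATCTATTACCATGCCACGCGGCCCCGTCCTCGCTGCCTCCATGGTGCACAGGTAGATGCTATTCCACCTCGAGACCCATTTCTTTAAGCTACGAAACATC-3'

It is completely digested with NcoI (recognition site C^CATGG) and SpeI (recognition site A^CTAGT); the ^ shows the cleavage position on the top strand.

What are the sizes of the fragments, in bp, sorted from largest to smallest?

NcoI sites (CCATGG) start at positions 5, 199.
NcoI cuts after the first base of each site, so after positions 5, 199.
The SpeI site (ACTAGT) starts at position 106.
SpeI cuts after the first base of each site, so after position 106.
Combined cut positions: 5, 106, 199.
Linear molecule, 3 cuts → 4 fragments:
  1–5 → 5 bp
  6–106 → 101 bp
  107–199 → 93 bp
  200–260 → 61 bp
Sorted largest to smallest: 101, 93, 61, 5 bp.

101, 93, 61, 5 bp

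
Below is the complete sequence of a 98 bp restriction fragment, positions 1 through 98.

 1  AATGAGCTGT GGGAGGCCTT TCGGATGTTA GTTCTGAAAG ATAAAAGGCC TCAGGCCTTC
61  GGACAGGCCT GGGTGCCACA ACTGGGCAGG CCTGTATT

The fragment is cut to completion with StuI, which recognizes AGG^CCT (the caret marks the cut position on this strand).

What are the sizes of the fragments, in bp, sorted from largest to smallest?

32, 23, 16, 12, 8, 7 bp

StuI sites (AGGCCT) start at positions 14, 46, 53, 65, 88.
StuI cuts after base 3 of each site, so after positions 16, 48, 55, 67, 90.
Linear molecule, 5 cuts → 6 fragments:
  1–16 → 16 bp
  17–48 → 32 bp
  49–55 → 7 bp
  56–67 → 12 bp
  68–90 → 23 bp
  91–98 → 8 bp
Sorted largest to smallest: 32, 23, 16, 12, 8, 7 bp.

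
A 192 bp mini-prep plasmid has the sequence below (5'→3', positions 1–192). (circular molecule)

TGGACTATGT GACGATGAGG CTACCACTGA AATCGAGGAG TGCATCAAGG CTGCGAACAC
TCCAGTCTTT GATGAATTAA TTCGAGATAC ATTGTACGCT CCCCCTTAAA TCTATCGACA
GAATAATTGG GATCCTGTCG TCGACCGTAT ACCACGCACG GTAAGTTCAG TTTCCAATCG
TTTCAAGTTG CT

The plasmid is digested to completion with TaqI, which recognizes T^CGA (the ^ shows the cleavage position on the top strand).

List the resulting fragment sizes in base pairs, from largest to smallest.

84, 49, 33, 26 bp

TaqI sites (TCGA) start at positions 33, 82, 115, 141.
TaqI cuts after the first base of each site, so after positions 33, 82, 115, 141.
Circular molecule, 4 cuts → 4 fragments:
  34–82 → 49 bp
  83–115 → 33 bp
  116–141 → 26 bp
  142–192 then 1–33 → 51 + 33 = 84 bp
Sorted largest to smallest: 84, 49, 33, 26 bp.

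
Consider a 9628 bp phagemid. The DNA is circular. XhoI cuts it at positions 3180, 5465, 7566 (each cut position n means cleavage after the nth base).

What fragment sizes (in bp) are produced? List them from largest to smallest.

Circular molecule, 3 cuts → 3 fragments:
  5465 − 3180 = 2285 bp
  7566 − 5465 = 2101 bp
  wrap: 9628 − 7566 + 3180 = 5242 bp
Sorted largest to smallest: 5242, 2285, 2101 bp.

5242, 2285, 2101 bp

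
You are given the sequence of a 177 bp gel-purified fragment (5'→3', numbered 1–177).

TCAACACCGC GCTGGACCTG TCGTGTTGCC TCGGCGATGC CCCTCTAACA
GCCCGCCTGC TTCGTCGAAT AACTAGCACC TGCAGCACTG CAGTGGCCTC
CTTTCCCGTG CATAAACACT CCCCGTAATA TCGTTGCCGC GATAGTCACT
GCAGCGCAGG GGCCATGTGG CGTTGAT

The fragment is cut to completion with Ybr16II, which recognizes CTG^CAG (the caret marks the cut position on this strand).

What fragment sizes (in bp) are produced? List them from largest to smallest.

Ybr16II sites (CTGCAG) start at positions 80, 88, 149.
Ybr16II cuts after base 3 of each site, so after positions 82, 90, 151.
Linear molecule, 3 cuts → 4 fragments:
  1–82 → 82 bp
  83–90 → 8 bp
  91–151 → 61 bp
  152–177 → 26 bp
Sorted largest to smallest: 82, 61, 26, 8 bp.

82, 61, 26, 8 bp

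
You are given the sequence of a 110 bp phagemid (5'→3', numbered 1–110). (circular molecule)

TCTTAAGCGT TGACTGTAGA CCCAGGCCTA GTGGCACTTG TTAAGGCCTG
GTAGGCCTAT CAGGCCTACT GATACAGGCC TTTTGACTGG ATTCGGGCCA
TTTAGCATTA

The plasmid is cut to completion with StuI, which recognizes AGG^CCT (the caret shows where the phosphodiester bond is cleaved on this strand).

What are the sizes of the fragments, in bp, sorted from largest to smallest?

StuI sites (AGGCCT) start at positions 24, 44, 53, 62, 76.
StuI cuts after base 3 of each site, so after positions 26, 46, 55, 64, 78.
Circular molecule, 5 cuts → 5 fragments:
  27–46 → 20 bp
  47–55 → 9 bp
  56–64 → 9 bp
  65–78 → 14 bp
  79–110 then 1–26 → 32 + 26 = 58 bp
Sorted largest to smallest: 58, 20, 14, 9, 9 bp.

58, 20, 14, 9, 9 bp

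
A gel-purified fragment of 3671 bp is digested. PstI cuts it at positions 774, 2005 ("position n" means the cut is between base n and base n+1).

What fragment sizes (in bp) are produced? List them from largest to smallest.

Linear molecule, 2 cuts → 3 fragments:
  774 − 0 = 774 bp
  2005 − 774 = 1231 bp
  3671 − 2005 = 1666 bp
Sorted largest to smallest: 1666, 1231, 774 bp.

1666, 1231, 774 bp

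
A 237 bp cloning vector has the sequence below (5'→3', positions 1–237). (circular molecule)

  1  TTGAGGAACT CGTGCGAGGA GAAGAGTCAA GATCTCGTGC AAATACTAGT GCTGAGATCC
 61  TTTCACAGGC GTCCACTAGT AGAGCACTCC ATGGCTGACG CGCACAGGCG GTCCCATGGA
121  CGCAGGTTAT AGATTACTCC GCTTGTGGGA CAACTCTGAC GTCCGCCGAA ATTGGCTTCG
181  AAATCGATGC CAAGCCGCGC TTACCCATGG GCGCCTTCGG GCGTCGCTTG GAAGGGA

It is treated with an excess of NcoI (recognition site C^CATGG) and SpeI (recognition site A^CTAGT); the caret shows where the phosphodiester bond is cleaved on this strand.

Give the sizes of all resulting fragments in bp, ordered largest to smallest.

NcoI sites (CCATGG) start at positions 89, 114, 205.
NcoI cuts after the first base of each site, so after positions 89, 114, 205.
SpeI sites (ACTAGT) start at positions 45, 75.
SpeI cuts after the first base of each site, so after positions 45, 75.
Combined cut positions: 45, 75, 89, 114, 205.
Circular molecule, 5 cuts → 5 fragments:
  46–75 → 30 bp
  76–89 → 14 bp
  90–114 → 25 bp
  115–205 → 91 bp
  206–237 then 1–45 → 32 + 45 = 77 bp
Sorted largest to smallest: 91, 77, 30, 25, 14 bp.

91, 77, 30, 25, 14 bp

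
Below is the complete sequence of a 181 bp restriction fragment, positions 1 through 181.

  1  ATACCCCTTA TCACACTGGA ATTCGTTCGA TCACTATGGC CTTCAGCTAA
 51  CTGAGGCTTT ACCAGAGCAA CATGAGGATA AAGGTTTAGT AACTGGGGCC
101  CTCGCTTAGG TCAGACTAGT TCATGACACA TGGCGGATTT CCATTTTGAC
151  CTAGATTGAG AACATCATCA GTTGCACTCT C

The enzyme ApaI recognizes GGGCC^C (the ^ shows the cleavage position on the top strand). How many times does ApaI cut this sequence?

1

GGGCCC occurs starting at position 96.
ApaI cuts at 1 site.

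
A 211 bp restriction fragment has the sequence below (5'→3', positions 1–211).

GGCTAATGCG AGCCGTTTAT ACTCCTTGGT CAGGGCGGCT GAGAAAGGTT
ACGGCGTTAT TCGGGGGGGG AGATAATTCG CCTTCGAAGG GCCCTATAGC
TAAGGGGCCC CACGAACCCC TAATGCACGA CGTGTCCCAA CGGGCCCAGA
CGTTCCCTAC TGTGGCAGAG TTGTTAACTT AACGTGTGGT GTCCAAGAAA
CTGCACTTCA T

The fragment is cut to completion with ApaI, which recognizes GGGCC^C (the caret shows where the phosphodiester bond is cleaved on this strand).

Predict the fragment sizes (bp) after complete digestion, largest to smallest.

ApaI sites (GGGCCC) start at positions 89, 105, 142.
ApaI cuts after base 5 of each site (before the last base), so after positions 93, 109, 146.
Linear molecule, 3 cuts → 4 fragments:
  1–93 → 93 bp
  94–109 → 16 bp
  110–146 → 37 bp
  147–211 → 65 bp
Sorted largest to smallest: 93, 65, 37, 16 bp.

93, 65, 37, 16 bp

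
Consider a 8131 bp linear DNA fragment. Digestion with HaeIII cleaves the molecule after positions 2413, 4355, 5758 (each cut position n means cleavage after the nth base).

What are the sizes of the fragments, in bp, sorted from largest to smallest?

Linear molecule, 3 cuts → 4 fragments:
  2413 − 0 = 2413 bp
  4355 − 2413 = 1942 bp
  5758 − 4355 = 1403 bp
  8131 − 5758 = 2373 bp
Sorted largest to smallest: 2413, 2373, 1942, 1403 bp.

2413, 2373, 1942, 1403 bp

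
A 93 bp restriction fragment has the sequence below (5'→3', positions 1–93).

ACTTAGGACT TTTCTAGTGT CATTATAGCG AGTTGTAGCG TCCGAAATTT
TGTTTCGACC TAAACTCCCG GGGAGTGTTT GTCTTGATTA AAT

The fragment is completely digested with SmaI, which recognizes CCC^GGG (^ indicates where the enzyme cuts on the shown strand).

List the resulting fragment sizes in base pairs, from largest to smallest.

69, 24 bp

The SmaI site (CCCGGG) starts at position 67.
SmaI cuts after base 3 of each site, so after position 69.
Linear molecule, 1 cut → 2 fragments:
  1–69 → 69 bp
  70–93 → 24 bp
Sorted largest to smallest: 69, 24 bp.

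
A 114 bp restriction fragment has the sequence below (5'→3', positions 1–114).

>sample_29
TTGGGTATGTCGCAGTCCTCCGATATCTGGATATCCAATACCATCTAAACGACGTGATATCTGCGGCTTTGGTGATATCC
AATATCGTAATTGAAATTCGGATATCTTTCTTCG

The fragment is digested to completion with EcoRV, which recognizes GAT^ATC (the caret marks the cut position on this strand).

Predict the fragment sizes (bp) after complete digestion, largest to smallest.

EcoRV sites (GATATC) start at positions 22, 30, 56, 74, 101.
EcoRV cuts after base 3 of each site, so after positions 24, 32, 58, 76, 103.
Linear molecule, 5 cuts → 6 fragments:
  1–24 → 24 bp
  25–32 → 8 bp
  33–58 → 26 bp
  59–76 → 18 bp
  77–103 → 27 bp
  104–114 → 11 bp
Sorted largest to smallest: 27, 26, 24, 18, 11, 8 bp.

27, 26, 24, 18, 11, 8 bp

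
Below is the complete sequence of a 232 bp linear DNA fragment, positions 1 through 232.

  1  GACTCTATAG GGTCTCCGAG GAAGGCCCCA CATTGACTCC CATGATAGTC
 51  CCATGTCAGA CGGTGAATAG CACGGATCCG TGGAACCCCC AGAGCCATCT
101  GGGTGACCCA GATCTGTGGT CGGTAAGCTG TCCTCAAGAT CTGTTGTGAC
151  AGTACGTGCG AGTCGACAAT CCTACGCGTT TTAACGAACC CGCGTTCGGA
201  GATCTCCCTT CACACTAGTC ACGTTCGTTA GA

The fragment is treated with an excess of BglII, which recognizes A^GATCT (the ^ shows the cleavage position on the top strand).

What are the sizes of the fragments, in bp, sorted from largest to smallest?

110, 63, 32, 27 bp

BglII sites (AGATCT) start at positions 110, 137, 200.
BglII cuts after the first base of each site, so after positions 110, 137, 200.
Linear molecule, 3 cuts → 4 fragments:
  1–110 → 110 bp
  111–137 → 27 bp
  138–200 → 63 bp
  201–232 → 32 bp
Sorted largest to smallest: 110, 63, 32, 27 bp.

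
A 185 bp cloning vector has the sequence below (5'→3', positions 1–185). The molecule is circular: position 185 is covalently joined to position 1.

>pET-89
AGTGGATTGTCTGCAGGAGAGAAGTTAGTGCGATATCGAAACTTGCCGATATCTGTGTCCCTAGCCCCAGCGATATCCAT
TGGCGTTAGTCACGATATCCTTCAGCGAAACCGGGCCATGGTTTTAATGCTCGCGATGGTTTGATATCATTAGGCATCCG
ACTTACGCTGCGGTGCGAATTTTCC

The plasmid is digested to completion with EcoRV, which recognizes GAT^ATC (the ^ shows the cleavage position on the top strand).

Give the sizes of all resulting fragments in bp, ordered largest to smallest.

EcoRV sites (GATATC) start at positions 32, 48, 72, 94, 143.
EcoRV cuts after base 3 of each site, so after positions 34, 50, 74, 96, 145.
Circular molecule, 5 cuts → 5 fragments:
  35–50 → 16 bp
  51–74 → 24 bp
  75–96 → 22 bp
  97–145 → 49 bp
  146–185 then 1–34 → 40 + 34 = 74 bp
Sorted largest to smallest: 74, 49, 24, 22, 16 bp.

74, 49, 24, 22, 16 bp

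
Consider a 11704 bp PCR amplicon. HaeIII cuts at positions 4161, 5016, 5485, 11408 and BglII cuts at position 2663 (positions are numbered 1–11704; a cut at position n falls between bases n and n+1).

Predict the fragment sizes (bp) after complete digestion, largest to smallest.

5923, 2663, 1498, 855, 469, 296 bp

Combined cut positions (sorted): 2663, 4161, 5016, 5485, 11408.
Linear molecule, 5 cuts → 6 fragments:
  2663 − 0 = 2663 bp
  4161 − 2663 = 1498 bp
  5016 − 4161 = 855 bp
  5485 − 5016 = 469 bp
  11408 − 5485 = 5923 bp
  11704 − 11408 = 296 bp
Sorted largest to smallest: 5923, 2663, 1498, 855, 469, 296 bp.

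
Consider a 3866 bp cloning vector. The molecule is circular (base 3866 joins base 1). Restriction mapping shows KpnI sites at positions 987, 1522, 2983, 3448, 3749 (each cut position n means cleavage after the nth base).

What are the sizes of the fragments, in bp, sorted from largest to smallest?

Circular molecule, 5 cuts → 5 fragments:
  1522 − 987 = 535 bp
  2983 − 1522 = 1461 bp
  3448 − 2983 = 465 bp
  3749 − 3448 = 301 bp
  wrap: 3866 − 3749 + 987 = 1104 bp
Sorted largest to smallest: 1461, 1104, 535, 465, 301 bp.

1461, 1104, 535, 465, 301 bp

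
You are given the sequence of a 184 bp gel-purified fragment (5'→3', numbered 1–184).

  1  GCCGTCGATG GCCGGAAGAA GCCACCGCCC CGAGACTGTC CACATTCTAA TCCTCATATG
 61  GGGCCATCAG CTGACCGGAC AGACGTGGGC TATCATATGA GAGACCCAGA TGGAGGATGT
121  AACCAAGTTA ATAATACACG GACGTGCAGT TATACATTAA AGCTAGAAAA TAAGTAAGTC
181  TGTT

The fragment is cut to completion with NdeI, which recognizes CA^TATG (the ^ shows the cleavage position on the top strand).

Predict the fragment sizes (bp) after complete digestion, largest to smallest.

NdeI sites (CATATG) start at positions 55, 94.
NdeI cuts after base 2 of each site, so after positions 56, 95.
Linear molecule, 2 cuts → 3 fragments:
  1–56 → 56 bp
  57–95 → 39 bp
  96–184 → 89 bp
Sorted largest to smallest: 89, 56, 39 bp.

89, 56, 39 bp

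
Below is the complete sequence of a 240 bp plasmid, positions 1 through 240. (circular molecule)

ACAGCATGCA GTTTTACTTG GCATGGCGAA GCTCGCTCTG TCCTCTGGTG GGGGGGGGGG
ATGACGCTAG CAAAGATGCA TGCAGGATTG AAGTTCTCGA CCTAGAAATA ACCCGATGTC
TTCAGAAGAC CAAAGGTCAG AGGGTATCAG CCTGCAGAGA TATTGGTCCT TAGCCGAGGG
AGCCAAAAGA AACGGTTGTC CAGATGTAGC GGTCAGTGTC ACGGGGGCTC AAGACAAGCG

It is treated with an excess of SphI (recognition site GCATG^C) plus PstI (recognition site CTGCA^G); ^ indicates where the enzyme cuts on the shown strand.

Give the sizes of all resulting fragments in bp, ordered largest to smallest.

SphI sites (GCATGC) start at positions 4, 78.
SphI cuts after base 5 of each site (before the last base), so after positions 8, 82.
The PstI site (CTGCAG) starts at position 152.
PstI cuts after base 5 of each site (before the last base), so after position 156.
Combined cut positions: 8, 82, 156.
Circular molecule, 3 cuts → 3 fragments:
  9–82 → 74 bp
  83–156 → 74 bp
  157–240 then 1–8 → 84 + 8 = 92 bp
Sorted largest to smallest: 92, 74, 74 bp.

92, 74, 74 bp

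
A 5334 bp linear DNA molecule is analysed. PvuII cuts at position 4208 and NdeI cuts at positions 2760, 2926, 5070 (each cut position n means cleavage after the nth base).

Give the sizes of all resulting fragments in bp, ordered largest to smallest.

Combined cut positions (sorted): 2760, 2926, 4208, 5070.
Linear molecule, 4 cuts → 5 fragments:
  2760 − 0 = 2760 bp
  2926 − 2760 = 166 bp
  4208 − 2926 = 1282 bp
  5070 − 4208 = 862 bp
  5334 − 5070 = 264 bp
Sorted largest to smallest: 2760, 1282, 862, 264, 166 bp.

2760, 1282, 862, 264, 166 bp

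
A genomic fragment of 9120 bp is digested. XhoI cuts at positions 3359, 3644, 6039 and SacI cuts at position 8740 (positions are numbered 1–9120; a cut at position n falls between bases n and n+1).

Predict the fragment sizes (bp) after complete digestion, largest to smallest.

3359, 2701, 2395, 380, 285 bp

Combined cut positions (sorted): 3359, 3644, 6039, 8740.
Linear molecule, 4 cuts → 5 fragments:
  3359 − 0 = 3359 bp
  3644 − 3359 = 285 bp
  6039 − 3644 = 2395 bp
  8740 − 6039 = 2701 bp
  9120 − 8740 = 380 bp
Sorted largest to smallest: 3359, 2701, 2395, 380, 285 bp.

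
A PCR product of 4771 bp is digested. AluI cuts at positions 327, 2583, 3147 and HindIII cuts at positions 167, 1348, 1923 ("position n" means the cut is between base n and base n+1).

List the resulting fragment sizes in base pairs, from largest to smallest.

1624, 1021, 660, 575, 564, 167, 160 bp

Combined cut positions (sorted): 167, 327, 1348, 1923, 2583, 3147.
Linear molecule, 6 cuts → 7 fragments:
  167 − 0 = 167 bp
  327 − 167 = 160 bp
  1348 − 327 = 1021 bp
  1923 − 1348 = 575 bp
  2583 − 1923 = 660 bp
  3147 − 2583 = 564 bp
  4771 − 3147 = 1624 bp
Sorted largest to smallest: 1624, 1021, 660, 575, 564, 167, 160 bp.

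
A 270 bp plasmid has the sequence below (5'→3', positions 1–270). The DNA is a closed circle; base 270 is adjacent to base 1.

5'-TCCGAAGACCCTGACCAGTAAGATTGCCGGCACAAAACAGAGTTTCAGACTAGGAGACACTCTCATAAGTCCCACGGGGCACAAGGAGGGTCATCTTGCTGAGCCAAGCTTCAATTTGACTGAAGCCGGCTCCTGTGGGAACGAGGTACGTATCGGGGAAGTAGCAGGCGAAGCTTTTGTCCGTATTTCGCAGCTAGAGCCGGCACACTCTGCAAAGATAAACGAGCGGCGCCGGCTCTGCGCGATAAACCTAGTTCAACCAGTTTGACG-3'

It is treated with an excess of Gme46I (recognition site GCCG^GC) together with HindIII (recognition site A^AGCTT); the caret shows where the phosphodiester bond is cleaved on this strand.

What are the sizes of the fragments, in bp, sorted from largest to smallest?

77, 65, 43, 32, 31, 22 bp

Gme46I sites (GCCGGC) start at positions 26, 125, 199, 231.
Gme46I cuts after base 4 of each site, so after positions 29, 128, 202, 234.
HindIII sites (AAGCTT) start at positions 106, 171.
HindIII cuts after the first base of each site, so after positions 106, 171.
Combined cut positions: 29, 106, 128, 171, 202, 234.
Circular molecule, 6 cuts → 6 fragments:
  30–106 → 77 bp
  107–128 → 22 bp
  129–171 → 43 bp
  172–202 → 31 bp
  203–234 → 32 bp
  235–270 then 1–29 → 36 + 29 = 65 bp
Sorted largest to smallest: 77, 65, 43, 32, 31, 22 bp.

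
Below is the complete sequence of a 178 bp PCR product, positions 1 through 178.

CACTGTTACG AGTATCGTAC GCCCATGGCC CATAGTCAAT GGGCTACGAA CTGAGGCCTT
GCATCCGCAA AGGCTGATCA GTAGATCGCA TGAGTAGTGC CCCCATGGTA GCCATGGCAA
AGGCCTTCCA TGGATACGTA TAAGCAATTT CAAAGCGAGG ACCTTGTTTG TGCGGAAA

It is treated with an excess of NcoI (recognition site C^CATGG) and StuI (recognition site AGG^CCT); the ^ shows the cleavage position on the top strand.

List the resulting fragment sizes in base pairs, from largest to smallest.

50, 47, 33, 23, 11, 9, 5 bp

NcoI sites (CCATGG) start at positions 23, 103, 112, 128.
NcoI cuts after the first base of each site, so after positions 23, 103, 112, 128.
StuI sites (AGGCCT) start at positions 54, 121.
StuI cuts after base 3 of each site, so after positions 56, 123.
Combined cut positions: 23, 56, 103, 112, 123, 128.
Linear molecule, 6 cuts → 7 fragments:
  1–23 → 23 bp
  24–56 → 33 bp
  57–103 → 47 bp
  104–112 → 9 bp
  113–123 → 11 bp
  124–128 → 5 bp
  129–178 → 50 bp
Sorted largest to smallest: 50, 47, 33, 23, 11, 9, 5 bp.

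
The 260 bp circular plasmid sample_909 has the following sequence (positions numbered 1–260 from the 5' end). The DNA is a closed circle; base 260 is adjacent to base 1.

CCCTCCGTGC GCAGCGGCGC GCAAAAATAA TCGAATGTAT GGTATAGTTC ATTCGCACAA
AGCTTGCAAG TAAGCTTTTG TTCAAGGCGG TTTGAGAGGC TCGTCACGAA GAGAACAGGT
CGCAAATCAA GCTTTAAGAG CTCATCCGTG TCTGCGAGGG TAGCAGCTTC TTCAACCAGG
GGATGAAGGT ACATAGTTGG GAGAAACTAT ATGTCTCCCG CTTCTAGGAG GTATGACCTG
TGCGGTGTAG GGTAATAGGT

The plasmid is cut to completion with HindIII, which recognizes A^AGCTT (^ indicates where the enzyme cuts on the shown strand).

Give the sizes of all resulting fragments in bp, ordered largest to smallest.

191, 57, 12 bp

HindIII sites (AAGCTT) start at positions 60, 72, 129.
HindIII cuts after the first base of each site, so after positions 60, 72, 129.
Circular molecule, 3 cuts → 3 fragments:
  61–72 → 12 bp
  73–129 → 57 bp
  130–260 then 1–60 → 131 + 60 = 191 bp
Sorted largest to smallest: 191, 57, 12 bp.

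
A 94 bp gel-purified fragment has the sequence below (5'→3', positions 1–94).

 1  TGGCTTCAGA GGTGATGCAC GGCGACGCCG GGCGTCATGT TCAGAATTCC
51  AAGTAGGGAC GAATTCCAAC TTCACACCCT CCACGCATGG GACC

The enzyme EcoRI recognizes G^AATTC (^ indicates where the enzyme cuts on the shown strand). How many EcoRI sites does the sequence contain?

GAATTC occurs starting at positions 44, 61.
EcoRI cuts at 2 sites.

2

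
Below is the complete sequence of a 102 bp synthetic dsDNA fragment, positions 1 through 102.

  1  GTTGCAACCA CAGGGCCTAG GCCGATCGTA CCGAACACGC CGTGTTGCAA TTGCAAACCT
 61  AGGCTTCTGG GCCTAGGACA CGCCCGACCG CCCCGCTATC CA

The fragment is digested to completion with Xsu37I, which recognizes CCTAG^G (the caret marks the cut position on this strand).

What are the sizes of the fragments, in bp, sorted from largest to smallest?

Xsu37I sites (CCTAGG) start at positions 16, 58, 72.
Xsu37I cuts after base 5 of each site (before the last base), so after positions 20, 62, 76.
Linear molecule, 3 cuts → 4 fragments:
  1–20 → 20 bp
  21–62 → 42 bp
  63–76 → 14 bp
  77–102 → 26 bp
Sorted largest to smallest: 42, 26, 20, 14 bp.

42, 26, 20, 14 bp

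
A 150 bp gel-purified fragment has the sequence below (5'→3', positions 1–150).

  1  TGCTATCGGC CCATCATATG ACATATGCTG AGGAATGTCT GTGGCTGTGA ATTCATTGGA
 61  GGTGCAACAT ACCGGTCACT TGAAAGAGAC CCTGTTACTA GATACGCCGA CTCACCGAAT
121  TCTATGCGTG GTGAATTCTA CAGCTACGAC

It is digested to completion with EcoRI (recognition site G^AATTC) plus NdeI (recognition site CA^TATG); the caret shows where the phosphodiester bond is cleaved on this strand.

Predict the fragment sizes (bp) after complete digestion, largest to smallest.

68, 26, 17, 16, 16, 7 bp

EcoRI sites (GAATTC) start at positions 49, 117, 133.
EcoRI cuts after the first base of each site, so after positions 49, 117, 133.
NdeI sites (CATATG) start at positions 15, 22.
NdeI cuts after base 2 of each site, so after positions 16, 23.
Combined cut positions: 16, 23, 49, 117, 133.
Linear molecule, 5 cuts → 6 fragments:
  1–16 → 16 bp
  17–23 → 7 bp
  24–49 → 26 bp
  50–117 → 68 bp
  118–133 → 16 bp
  134–150 → 17 bp
Sorted largest to smallest: 68, 26, 17, 16, 16, 7 bp.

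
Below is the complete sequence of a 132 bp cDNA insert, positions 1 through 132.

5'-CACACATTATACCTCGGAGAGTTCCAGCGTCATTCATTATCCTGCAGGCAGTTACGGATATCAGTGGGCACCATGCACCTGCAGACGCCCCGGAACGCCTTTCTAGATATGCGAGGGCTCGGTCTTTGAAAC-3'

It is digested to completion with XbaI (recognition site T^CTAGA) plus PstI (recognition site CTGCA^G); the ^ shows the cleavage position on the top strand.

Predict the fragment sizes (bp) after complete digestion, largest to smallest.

The XbaI site (TCTAGA) starts at position 102.
XbaI cuts after the first base of each site, so after position 102.
PstI sites (CTGCAG) start at positions 42, 79.
PstI cuts after base 5 of each site (before the last base), so after positions 46, 83.
Combined cut positions: 46, 83, 102.
Linear molecule, 3 cuts → 4 fragments:
  1–46 → 46 bp
  47–83 → 37 bp
  84–102 → 19 bp
  103–132 → 30 bp
Sorted largest to smallest: 46, 37, 30, 19 bp.

46, 37, 30, 19 bp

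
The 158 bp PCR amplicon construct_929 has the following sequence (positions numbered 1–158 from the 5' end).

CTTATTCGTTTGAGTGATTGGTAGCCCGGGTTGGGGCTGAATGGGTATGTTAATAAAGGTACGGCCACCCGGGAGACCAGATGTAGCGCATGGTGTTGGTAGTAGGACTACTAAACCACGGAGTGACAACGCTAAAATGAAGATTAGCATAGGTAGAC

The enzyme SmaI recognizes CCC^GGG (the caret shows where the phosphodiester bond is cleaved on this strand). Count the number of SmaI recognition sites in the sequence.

CCCGGG occurs starting at positions 25, 68.
SmaI cuts at 2 sites.

2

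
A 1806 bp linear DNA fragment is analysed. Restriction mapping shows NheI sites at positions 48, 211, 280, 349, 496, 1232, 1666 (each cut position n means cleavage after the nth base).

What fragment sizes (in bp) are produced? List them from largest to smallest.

736, 434, 163, 147, 140, 69, 69, 48 bp

Linear molecule, 7 cuts → 8 fragments:
  48 − 0 = 48 bp
  211 − 48 = 163 bp
  280 − 211 = 69 bp
  349 − 280 = 69 bp
  496 − 349 = 147 bp
  1232 − 496 = 736 bp
  1666 − 1232 = 434 bp
  1806 − 1666 = 140 bp
Sorted largest to smallest: 736, 434, 163, 147, 140, 69, 69, 48 bp.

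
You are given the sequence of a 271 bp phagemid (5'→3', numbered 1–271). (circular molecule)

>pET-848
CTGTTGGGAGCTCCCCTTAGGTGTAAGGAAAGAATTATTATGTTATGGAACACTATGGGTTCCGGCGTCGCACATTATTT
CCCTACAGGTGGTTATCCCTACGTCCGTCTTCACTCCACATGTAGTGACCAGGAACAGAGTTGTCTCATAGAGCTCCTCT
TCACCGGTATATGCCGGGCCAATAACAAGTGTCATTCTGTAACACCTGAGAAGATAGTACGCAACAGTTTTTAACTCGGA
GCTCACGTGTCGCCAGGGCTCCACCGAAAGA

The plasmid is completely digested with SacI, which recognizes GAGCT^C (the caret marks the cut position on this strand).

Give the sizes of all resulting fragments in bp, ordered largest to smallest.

143, 88, 40 bp

SacI sites (GAGCTC) start at positions 8, 151, 239.
SacI cuts after base 5 of each site (before the last base), so after positions 12, 155, 243.
Circular molecule, 3 cuts → 3 fragments:
  13–155 → 143 bp
  156–243 → 88 bp
  244–271 then 1–12 → 28 + 12 = 40 bp
Sorted largest to smallest: 143, 88, 40 bp.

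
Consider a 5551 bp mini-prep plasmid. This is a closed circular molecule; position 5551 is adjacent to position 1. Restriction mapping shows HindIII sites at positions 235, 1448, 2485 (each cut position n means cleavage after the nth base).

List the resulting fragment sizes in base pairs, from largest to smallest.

3301, 1213, 1037 bp

Circular molecule, 3 cuts → 3 fragments:
  1448 − 235 = 1213 bp
  2485 − 1448 = 1037 bp
  wrap: 5551 − 2485 + 235 = 3301 bp
Sorted largest to smallest: 3301, 1213, 1037 bp.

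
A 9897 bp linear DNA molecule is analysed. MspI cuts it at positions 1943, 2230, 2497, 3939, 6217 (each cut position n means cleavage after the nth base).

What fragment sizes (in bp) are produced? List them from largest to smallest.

3680, 2278, 1943, 1442, 287, 267 bp

Linear molecule, 5 cuts → 6 fragments:
  1943 − 0 = 1943 bp
  2230 − 1943 = 287 bp
  2497 − 2230 = 267 bp
  3939 − 2497 = 1442 bp
  6217 − 3939 = 2278 bp
  9897 − 6217 = 3680 bp
Sorted largest to smallest: 3680, 2278, 1943, 1442, 287, 267 bp.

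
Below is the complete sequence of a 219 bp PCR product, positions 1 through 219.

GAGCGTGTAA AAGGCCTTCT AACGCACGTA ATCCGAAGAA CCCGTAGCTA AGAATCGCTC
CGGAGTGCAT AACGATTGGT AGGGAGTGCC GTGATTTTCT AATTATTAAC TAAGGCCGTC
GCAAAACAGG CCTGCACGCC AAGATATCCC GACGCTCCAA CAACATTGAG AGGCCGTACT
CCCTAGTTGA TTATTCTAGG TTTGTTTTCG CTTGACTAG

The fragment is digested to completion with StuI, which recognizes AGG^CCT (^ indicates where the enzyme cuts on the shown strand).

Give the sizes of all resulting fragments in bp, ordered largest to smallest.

116, 89, 14 bp

StuI sites (AGGCCT) start at positions 12, 128.
StuI cuts after base 3 of each site, so after positions 14, 130.
Linear molecule, 2 cuts → 3 fragments:
  1–14 → 14 bp
  15–130 → 116 bp
  131–219 → 89 bp
Sorted largest to smallest: 116, 89, 14 bp.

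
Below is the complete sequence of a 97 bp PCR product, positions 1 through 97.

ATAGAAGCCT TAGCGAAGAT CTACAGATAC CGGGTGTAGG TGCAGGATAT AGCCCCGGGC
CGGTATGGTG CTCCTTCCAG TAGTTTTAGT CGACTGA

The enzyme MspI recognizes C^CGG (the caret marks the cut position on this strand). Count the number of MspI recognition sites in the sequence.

3

CCGG occurs starting at positions 30, 55, 60.
MspI cuts at 3 sites.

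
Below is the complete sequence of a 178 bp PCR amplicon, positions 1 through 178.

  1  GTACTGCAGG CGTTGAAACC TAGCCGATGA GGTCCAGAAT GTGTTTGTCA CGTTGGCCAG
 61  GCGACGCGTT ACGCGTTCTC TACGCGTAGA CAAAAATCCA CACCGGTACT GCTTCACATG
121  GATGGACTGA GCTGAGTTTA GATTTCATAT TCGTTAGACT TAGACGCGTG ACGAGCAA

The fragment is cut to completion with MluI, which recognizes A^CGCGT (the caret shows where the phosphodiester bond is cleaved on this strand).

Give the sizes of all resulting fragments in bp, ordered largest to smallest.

82, 64, 14, 11, 7 bp

MluI sites (ACGCGT) start at positions 64, 71, 82, 164.
MluI cuts after the first base of each site, so after positions 64, 71, 82, 164.
Linear molecule, 4 cuts → 5 fragments:
  1–64 → 64 bp
  65–71 → 7 bp
  72–82 → 11 bp
  83–164 → 82 bp
  165–178 → 14 bp
Sorted largest to smallest: 82, 64, 14, 11, 7 bp.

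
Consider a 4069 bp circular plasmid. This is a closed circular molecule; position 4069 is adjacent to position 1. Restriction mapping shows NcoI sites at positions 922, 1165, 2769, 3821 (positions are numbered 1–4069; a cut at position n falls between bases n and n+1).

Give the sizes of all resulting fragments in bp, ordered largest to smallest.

Circular molecule, 4 cuts → 4 fragments:
  1165 − 922 = 243 bp
  2769 − 1165 = 1604 bp
  3821 − 2769 = 1052 bp
  wrap: 4069 − 3821 + 922 = 1170 bp
Sorted largest to smallest: 1604, 1170, 1052, 243 bp.

1604, 1170, 1052, 243 bp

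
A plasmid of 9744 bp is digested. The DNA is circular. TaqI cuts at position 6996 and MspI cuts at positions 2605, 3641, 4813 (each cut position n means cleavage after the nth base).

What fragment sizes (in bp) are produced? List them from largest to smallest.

5353, 2183, 1172, 1036 bp

Combined cut positions (sorted): 2605, 3641, 4813, 6996.
Circular molecule, 4 cuts → 4 fragments:
  3641 − 2605 = 1036 bp
  4813 − 3641 = 1172 bp
  6996 − 4813 = 2183 bp
  wrap: 9744 − 6996 + 2605 = 5353 bp
Sorted largest to smallest: 5353, 2183, 1172, 1036 bp.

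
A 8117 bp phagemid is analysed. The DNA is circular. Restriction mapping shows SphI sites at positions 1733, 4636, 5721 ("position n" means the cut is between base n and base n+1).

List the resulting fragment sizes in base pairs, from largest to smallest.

Circular molecule, 3 cuts → 3 fragments:
  4636 − 1733 = 2903 bp
  5721 − 4636 = 1085 bp
  wrap: 8117 − 5721 + 1733 = 4129 bp
Sorted largest to smallest: 4129, 2903, 1085 bp.

4129, 2903, 1085 bp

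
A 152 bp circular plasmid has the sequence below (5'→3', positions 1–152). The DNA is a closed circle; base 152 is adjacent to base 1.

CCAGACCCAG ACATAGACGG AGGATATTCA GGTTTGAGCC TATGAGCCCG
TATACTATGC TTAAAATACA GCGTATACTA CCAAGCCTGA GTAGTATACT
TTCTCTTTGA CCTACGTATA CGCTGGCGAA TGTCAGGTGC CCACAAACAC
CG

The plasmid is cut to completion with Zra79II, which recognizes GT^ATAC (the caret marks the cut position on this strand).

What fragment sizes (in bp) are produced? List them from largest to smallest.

Zra79II sites (GTATAC) start at positions 50, 73, 94, 116.
Zra79II cuts after base 2 of each site, so after positions 51, 74, 95, 117.
Circular molecule, 4 cuts → 4 fragments:
  52–74 → 23 bp
  75–95 → 21 bp
  96–117 → 22 bp
  118–152 then 1–51 → 35 + 51 = 86 bp
Sorted largest to smallest: 86, 23, 22, 21 bp.

86, 23, 22, 21 bp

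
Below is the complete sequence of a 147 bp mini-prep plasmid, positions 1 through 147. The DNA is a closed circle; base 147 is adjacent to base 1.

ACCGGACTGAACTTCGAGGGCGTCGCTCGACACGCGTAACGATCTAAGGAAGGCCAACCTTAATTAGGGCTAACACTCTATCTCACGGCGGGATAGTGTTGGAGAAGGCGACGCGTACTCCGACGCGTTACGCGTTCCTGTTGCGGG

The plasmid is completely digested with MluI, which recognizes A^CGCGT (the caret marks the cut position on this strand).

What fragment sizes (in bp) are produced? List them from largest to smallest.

MluI sites (ACGCGT) start at positions 32, 111, 123, 130.
MluI cuts after the first base of each site, so after positions 32, 111, 123, 130.
Circular molecule, 4 cuts → 4 fragments:
  33–111 → 79 bp
  112–123 → 12 bp
  124–130 → 7 bp
  131–147 then 1–32 → 17 + 32 = 49 bp
Sorted largest to smallest: 79, 49, 12, 7 bp.

79, 49, 12, 7 bp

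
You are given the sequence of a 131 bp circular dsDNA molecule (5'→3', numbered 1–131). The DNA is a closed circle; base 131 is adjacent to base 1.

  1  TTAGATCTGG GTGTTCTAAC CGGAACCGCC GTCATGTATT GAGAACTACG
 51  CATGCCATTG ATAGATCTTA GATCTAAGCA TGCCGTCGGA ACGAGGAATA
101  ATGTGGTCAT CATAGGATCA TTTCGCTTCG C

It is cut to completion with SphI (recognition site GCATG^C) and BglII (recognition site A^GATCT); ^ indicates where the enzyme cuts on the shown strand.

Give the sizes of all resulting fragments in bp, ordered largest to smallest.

52, 51, 12, 9, 7 bp

SphI sites (GCATGC) start at positions 50, 78.
SphI cuts after base 5 of each site (before the last base), so after positions 54, 82.
BglII sites (AGATCT) start at positions 3, 63, 70.
BglII cuts after the first base of each site, so after positions 3, 63, 70.
Combined cut positions: 3, 54, 63, 70, 82.
Circular molecule, 5 cuts → 5 fragments:
  4–54 → 51 bp
  55–63 → 9 bp
  64–70 → 7 bp
  71–82 → 12 bp
  83–131 then 1–3 → 49 + 3 = 52 bp
Sorted largest to smallest: 52, 51, 12, 9, 7 bp.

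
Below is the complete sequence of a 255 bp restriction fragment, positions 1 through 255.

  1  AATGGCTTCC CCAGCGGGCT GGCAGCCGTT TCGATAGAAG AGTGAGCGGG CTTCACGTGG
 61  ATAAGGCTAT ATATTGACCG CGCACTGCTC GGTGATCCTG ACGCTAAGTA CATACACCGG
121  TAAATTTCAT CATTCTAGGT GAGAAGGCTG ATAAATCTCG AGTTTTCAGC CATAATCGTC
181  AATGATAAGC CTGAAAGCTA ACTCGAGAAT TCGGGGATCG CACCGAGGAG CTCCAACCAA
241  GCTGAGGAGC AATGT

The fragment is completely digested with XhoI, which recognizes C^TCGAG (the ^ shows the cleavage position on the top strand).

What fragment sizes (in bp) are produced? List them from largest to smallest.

157, 53, 45 bp

XhoI sites (CTCGAG) start at positions 157, 202.
XhoI cuts after the first base of each site, so after positions 157, 202.
Linear molecule, 2 cuts → 3 fragments:
  1–157 → 157 bp
  158–202 → 45 bp
  203–255 → 53 bp
Sorted largest to smallest: 157, 53, 45 bp.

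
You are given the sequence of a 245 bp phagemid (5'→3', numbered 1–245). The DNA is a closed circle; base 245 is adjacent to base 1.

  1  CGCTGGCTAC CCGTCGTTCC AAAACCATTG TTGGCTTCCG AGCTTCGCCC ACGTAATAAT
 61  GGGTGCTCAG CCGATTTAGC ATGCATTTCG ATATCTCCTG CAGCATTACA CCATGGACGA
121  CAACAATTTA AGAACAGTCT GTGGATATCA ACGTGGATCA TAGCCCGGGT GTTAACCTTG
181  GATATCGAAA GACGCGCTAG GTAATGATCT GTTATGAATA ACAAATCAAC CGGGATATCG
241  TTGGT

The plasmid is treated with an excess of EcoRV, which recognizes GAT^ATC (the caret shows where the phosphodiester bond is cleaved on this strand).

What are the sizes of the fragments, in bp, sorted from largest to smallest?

EcoRV sites (GATATC) start at positions 90, 144, 181, 234.
EcoRV cuts after base 3 of each site, so after positions 92, 146, 183, 236.
Circular molecule, 4 cuts → 4 fragments:
  93–146 → 54 bp
  147–183 → 37 bp
  184–236 → 53 bp
  237–245 then 1–92 → 9 + 92 = 101 bp
Sorted largest to smallest: 101, 54, 53, 37 bp.

101, 54, 53, 37 bp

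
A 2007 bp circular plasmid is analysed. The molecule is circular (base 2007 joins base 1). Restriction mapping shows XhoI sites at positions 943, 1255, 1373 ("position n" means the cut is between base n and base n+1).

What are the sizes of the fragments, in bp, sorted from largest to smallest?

1577, 312, 118 bp

Circular molecule, 3 cuts → 3 fragments:
  1255 − 943 = 312 bp
  1373 − 1255 = 118 bp
  wrap: 2007 − 1373 + 943 = 1577 bp
Sorted largest to smallest: 1577, 312, 118 bp.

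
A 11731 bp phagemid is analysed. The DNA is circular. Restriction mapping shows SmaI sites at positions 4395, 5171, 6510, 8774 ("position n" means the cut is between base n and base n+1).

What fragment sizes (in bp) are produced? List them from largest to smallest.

7352, 2264, 1339, 776 bp

Circular molecule, 4 cuts → 4 fragments:
  5171 − 4395 = 776 bp
  6510 − 5171 = 1339 bp
  8774 − 6510 = 2264 bp
  wrap: 11731 − 8774 + 4395 = 7352 bp
Sorted largest to smallest: 7352, 2264, 1339, 776 bp.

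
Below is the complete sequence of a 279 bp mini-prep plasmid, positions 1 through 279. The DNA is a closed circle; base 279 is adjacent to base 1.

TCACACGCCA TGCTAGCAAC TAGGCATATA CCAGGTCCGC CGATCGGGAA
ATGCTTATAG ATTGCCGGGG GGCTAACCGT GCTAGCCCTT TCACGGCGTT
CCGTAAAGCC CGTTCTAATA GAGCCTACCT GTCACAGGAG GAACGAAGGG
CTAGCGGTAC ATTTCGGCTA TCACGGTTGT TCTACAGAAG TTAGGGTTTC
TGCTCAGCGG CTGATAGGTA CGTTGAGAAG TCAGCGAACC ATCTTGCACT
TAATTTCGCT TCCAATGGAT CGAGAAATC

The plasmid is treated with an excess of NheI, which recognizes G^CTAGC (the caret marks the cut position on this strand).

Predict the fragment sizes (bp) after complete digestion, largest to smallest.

NheI sites (GCTAGC) start at positions 12, 81, 150.
NheI cuts after the first base of each site, so after positions 12, 81, 150.
Circular molecule, 3 cuts → 3 fragments:
  13–81 → 69 bp
  82–150 → 69 bp
  151–279 then 1–12 → 129 + 12 = 141 bp
Sorted largest to smallest: 141, 69, 69 bp.

141, 69, 69 bp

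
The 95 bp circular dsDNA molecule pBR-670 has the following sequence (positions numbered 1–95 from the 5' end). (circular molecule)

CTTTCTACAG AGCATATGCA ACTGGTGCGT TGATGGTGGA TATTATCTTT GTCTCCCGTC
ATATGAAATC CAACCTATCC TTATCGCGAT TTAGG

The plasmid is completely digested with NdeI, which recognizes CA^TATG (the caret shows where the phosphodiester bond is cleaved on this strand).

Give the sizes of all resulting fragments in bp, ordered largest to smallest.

48, 47 bp

NdeI sites (CATATG) start at positions 13, 60.
NdeI cuts after base 2 of each site, so after positions 14, 61.
Circular molecule, 2 cuts → 2 fragments:
  15–61 → 47 bp
  62–95 then 1–14 → 34 + 14 = 48 bp
Sorted largest to smallest: 48, 47 bp.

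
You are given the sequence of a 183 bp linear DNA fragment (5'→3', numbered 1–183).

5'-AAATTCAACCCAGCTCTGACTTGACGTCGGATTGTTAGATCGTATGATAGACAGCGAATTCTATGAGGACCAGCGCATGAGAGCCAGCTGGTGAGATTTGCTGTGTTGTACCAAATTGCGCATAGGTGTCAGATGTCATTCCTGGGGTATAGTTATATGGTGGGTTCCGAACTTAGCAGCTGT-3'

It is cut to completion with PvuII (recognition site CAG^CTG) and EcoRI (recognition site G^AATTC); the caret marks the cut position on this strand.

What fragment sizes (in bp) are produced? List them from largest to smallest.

92, 56, 31, 4 bp

PvuII sites (CAGCTG) start at positions 85, 177.
PvuII cuts after base 3 of each site, so after positions 87, 179.
The EcoRI site (GAATTC) starts at position 56.
EcoRI cuts after the first base of each site, so after position 56.
Combined cut positions: 56, 87, 179.
Linear molecule, 3 cuts → 4 fragments:
  1–56 → 56 bp
  57–87 → 31 bp
  88–179 → 92 bp
  180–183 → 4 bp
Sorted largest to smallest: 92, 56, 31, 4 bp.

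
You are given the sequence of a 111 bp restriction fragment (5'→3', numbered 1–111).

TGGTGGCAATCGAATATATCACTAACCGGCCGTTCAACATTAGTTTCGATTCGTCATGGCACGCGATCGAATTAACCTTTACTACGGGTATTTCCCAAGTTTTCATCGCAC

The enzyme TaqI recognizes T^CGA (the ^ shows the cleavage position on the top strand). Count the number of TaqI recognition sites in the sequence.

3

TCGA occurs starting at positions 10, 46, 67.
TaqI cuts at 3 sites.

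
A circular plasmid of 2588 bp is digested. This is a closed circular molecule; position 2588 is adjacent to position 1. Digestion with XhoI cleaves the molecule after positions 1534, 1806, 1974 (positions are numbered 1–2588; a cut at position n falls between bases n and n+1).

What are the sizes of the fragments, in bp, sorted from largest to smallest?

2148, 272, 168 bp

Circular molecule, 3 cuts → 3 fragments:
  1806 − 1534 = 272 bp
  1974 − 1806 = 168 bp
  wrap: 2588 − 1974 + 1534 = 2148 bp
Sorted largest to smallest: 2148, 272, 168 bp.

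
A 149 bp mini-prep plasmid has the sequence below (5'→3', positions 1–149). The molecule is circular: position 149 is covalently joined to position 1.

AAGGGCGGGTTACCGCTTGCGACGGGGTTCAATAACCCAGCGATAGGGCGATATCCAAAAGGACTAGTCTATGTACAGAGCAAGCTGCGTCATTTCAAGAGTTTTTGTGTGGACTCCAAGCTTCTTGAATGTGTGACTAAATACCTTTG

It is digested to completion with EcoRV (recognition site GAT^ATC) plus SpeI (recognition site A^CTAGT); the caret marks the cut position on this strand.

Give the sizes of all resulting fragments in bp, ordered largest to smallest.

138, 11 bp

The EcoRV site (GATATC) starts at position 50.
EcoRV cuts after base 3 of each site, so after position 52.
The SpeI site (ACTAGT) starts at position 63.
SpeI cuts after the first base of each site, so after position 63.
Combined cut positions: 52, 63.
Circular molecule, 2 cuts → 2 fragments:
  53–63 → 11 bp
  64–149 then 1–52 → 86 + 52 = 138 bp
Sorted largest to smallest: 138, 11 bp.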